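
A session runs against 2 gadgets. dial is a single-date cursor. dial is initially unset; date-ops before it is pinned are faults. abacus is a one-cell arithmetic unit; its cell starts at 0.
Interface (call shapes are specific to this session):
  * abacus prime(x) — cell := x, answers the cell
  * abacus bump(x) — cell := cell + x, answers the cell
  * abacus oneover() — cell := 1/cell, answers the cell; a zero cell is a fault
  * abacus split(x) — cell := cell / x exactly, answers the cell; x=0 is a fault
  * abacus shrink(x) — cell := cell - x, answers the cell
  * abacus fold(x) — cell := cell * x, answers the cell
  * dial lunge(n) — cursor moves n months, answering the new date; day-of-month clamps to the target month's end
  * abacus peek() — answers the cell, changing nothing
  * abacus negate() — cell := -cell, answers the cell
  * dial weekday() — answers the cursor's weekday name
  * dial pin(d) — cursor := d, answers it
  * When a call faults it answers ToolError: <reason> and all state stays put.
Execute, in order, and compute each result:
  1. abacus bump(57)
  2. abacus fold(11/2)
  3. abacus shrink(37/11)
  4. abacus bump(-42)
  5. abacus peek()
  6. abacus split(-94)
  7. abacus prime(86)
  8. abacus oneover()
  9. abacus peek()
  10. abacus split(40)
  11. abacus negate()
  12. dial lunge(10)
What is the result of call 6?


Answer: -5899/2068

Derivation:
Step: abacus bump[x→57]
Result: 57
Step: abacus fold[x→11/2]
Result: 627/2
Step: abacus shrink[x→37/11]
Result: 6823/22
Step: abacus bump[x→-42]
Result: 5899/22
Step: abacus peek[]
Result: 5899/22
Step: abacus split[x→-94]
Result: -5899/2068
Step: abacus prime[x→86]
Result: 86
Step: abacus oneover[]
Result: 1/86
Step: abacus peek[]
Result: 1/86
Step: abacus split[x→40]
Result: 1/3440
Step: abacus negate[]
Result: -1/3440
Step: dial lunge[n→10]
Result: ToolError: no date set


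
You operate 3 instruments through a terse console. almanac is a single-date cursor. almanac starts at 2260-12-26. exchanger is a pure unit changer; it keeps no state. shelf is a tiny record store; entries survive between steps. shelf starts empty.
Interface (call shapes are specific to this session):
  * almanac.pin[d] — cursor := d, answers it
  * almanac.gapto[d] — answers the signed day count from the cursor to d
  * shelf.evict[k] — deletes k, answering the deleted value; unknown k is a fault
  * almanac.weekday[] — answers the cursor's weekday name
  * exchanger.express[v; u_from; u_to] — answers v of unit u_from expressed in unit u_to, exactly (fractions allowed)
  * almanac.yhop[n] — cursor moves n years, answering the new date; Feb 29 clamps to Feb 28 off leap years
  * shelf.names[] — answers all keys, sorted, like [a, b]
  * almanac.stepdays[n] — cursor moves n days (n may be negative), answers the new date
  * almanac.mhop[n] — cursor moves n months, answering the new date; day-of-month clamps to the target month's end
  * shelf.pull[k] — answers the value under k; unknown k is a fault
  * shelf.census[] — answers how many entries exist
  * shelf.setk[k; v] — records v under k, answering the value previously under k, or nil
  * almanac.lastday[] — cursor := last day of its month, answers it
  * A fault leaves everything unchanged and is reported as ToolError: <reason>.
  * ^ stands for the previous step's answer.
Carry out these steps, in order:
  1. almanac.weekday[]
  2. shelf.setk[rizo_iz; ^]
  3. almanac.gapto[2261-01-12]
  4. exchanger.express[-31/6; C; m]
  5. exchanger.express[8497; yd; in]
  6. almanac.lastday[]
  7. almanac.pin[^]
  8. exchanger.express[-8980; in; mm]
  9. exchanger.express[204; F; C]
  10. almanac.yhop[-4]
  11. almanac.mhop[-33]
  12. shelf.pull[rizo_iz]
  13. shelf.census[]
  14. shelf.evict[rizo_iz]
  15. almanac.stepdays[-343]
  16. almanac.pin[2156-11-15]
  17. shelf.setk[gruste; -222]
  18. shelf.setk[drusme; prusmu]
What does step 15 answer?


Answer: 2253-04-22

Derivation:
Step: almanac.weekday[]
Result: Wednesday
Step: shelf.setk[k=rizo_iz; v=^]
Result: nil
Step: almanac.gapto[d=2261-01-12]
Result: 17
Step: exchanger.express[v=-31/6; u_from=C; u_to=m]
Result: ToolError: incompatible units
Step: exchanger.express[v=8497; u_from=yd; u_to=in]
Result: 305892
Step: almanac.lastday[]
Result: 2260-12-31
Step: almanac.pin[d=^]
Result: 2260-12-31
Step: exchanger.express[v=-8980; u_from=in; u_to=mm]
Result: -228092
Step: exchanger.express[v=204; u_from=F; u_to=C]
Result: 860/9
Step: almanac.yhop[n=-4]
Result: 2256-12-31
Step: almanac.mhop[n=-33]
Result: 2254-03-31
Step: shelf.pull[k=rizo_iz]
Result: Wednesday
Step: shelf.census[]
Result: 1
Step: shelf.evict[k=rizo_iz]
Result: Wednesday
Step: almanac.stepdays[n=-343]
Result: 2253-04-22
Step: almanac.pin[d=2156-11-15]
Result: 2156-11-15
Step: shelf.setk[k=gruste; v=-222]
Result: nil
Step: shelf.setk[k=drusme; v=prusmu]
Result: nil


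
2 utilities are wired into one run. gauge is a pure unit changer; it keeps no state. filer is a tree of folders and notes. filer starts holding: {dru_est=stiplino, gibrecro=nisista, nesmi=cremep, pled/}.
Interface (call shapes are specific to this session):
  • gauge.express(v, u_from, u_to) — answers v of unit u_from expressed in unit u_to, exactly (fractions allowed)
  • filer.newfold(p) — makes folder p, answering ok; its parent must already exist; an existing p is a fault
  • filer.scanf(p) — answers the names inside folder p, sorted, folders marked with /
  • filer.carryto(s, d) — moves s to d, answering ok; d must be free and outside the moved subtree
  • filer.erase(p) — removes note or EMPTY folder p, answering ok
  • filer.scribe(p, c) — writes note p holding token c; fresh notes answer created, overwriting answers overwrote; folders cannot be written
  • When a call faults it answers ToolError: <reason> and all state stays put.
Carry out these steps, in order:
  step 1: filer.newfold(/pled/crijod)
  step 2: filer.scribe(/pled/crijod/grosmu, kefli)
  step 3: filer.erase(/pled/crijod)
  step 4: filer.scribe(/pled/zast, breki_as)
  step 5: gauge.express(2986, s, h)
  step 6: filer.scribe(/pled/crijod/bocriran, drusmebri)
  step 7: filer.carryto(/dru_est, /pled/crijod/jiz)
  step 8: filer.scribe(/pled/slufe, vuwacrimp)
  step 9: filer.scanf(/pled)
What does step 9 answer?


Answer: [crijod/, slufe, zast]

Derivation:
·→ filer.newfold(/pled/crijod)
·← ok
·→ filer.scribe(/pled/crijod/grosmu, kefli)
·← created
·→ filer.erase(/pled/crijod)
·← ToolError: not empty
·→ filer.scribe(/pled/zast, breki_as)
·← created
·→ gauge.express(2986, s, h)
·← 1493/1800
·→ filer.scribe(/pled/crijod/bocriran, drusmebri)
·← created
·→ filer.carryto(/dru_est, /pled/crijod/jiz)
·← ok
·→ filer.scribe(/pled/slufe, vuwacrimp)
·← created
·→ filer.scanf(/pled)
·← [crijod/, slufe, zast]


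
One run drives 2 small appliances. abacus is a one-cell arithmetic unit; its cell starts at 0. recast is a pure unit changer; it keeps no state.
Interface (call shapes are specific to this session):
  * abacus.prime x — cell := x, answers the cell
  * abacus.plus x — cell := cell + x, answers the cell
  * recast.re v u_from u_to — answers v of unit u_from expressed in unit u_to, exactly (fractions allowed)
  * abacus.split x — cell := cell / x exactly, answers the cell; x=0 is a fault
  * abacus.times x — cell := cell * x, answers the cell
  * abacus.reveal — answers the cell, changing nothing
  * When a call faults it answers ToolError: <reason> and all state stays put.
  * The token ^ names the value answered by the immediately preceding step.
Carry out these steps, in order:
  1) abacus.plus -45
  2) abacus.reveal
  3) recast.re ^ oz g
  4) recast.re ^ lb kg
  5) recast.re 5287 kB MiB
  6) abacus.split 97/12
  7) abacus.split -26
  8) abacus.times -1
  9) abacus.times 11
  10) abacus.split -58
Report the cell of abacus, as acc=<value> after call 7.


~$ plus -45
[out] -45
~$ reveal
[out] -45
~$ re ^ oz g
[out] -408233133/320000
~$ re ^ lb kg
[out] -18517143430999521/32000000000000
~$ re 5287 kB MiB
[out] 660875/131072
~$ split 97/12
[out] -540/97
~$ split -26
[out] 270/1261
~$ times -1
[out] -270/1261
~$ times 11
[out] -2970/1261
~$ split -58
[out] 1485/36569

Answer: acc=270/1261


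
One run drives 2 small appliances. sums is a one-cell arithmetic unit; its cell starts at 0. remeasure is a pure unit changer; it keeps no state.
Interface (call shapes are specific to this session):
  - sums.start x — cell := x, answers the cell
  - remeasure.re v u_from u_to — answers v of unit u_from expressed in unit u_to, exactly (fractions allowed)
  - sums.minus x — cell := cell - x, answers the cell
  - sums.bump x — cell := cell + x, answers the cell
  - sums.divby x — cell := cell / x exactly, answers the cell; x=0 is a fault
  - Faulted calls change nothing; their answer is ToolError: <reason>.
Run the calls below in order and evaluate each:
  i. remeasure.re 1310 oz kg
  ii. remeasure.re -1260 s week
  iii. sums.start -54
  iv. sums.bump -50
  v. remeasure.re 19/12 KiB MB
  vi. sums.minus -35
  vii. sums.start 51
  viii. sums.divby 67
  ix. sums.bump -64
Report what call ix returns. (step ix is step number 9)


Answer: -4237/67

Derivation:
;; 1. re(v='1310', u_from='oz', u_to='kg') : 5942060047/160000000
;; 2. re(v='-1260', u_from='s', u_to='week') : -1/480
;; 3. start(x='-54') : -54
;; 4. bump(x='-50') : -104
;; 5. re(v='19/12', u_from='KiB', u_to='MB') : 76/46875
;; 6. minus(x='-35') : -69
;; 7. start(x='51') : 51
;; 8. divby(x='67') : 51/67
;; 9. bump(x='-64') : -4237/67


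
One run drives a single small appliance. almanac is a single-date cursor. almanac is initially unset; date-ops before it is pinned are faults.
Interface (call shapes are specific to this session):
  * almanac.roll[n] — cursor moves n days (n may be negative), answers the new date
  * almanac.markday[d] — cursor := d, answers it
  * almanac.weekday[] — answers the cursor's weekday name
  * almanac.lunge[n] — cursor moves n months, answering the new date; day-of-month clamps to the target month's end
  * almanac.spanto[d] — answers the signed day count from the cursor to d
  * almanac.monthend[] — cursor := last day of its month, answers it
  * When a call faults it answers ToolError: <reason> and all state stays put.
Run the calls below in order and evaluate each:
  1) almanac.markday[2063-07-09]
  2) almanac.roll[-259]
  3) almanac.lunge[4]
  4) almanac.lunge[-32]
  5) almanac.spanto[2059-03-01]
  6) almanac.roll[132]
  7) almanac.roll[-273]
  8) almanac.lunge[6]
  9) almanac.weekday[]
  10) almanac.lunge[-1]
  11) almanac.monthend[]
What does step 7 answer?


Answer: 2060-02-03

Derivation:
·→ almanac.markday(2063-07-09)
·← 2063-07-09
·→ almanac.roll(-259)
·← 2062-10-23
·→ almanac.lunge(4)
·← 2063-02-23
·→ almanac.lunge(-32)
·← 2060-06-23
·→ almanac.spanto(2059-03-01)
·← -480
·→ almanac.roll(132)
·← 2060-11-02
·→ almanac.roll(-273)
·← 2060-02-03
·→ almanac.lunge(6)
·← 2060-08-03
·→ almanac.weekday()
·← Tuesday
·→ almanac.lunge(-1)
·← 2060-07-03
·→ almanac.monthend()
·← 2060-07-31


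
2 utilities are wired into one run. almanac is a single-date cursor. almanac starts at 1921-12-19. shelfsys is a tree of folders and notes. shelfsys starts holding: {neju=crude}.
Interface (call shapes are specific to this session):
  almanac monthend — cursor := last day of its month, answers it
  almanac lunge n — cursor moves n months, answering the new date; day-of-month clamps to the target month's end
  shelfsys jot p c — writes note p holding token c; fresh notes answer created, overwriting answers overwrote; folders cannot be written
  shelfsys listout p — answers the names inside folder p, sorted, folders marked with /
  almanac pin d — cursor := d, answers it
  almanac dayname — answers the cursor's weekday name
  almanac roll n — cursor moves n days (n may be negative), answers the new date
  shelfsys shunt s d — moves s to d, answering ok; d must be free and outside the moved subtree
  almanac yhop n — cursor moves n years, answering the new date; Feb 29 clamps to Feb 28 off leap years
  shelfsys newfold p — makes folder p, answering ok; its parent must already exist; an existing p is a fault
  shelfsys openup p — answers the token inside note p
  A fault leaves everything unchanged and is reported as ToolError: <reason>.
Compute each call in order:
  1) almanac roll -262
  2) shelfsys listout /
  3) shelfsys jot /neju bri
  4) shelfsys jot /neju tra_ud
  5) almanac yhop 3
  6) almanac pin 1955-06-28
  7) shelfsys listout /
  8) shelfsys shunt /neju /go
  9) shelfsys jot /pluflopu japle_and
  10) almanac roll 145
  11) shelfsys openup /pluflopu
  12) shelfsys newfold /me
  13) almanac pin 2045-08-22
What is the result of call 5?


% almanac roll(n: -262) : 1921-04-01
% shelfsys listout(p: /) : [neju]
% shelfsys jot(p: /neju, c: bri) : overwrote
% shelfsys jot(p: /neju, c: tra_ud) : overwrote
% almanac yhop(n: 3) : 1924-04-01
% almanac pin(d: 1955-06-28) : 1955-06-28
% shelfsys listout(p: /) : [neju]
% shelfsys shunt(s: /neju, d: /go) : ok
% shelfsys jot(p: /pluflopu, c: japle_and) : created
% almanac roll(n: 145) : 1955-11-20
% shelfsys openup(p: /pluflopu) : japle_and
% shelfsys newfold(p: /me) : ok
% almanac pin(d: 2045-08-22) : 2045-08-22

Answer: 1924-04-01


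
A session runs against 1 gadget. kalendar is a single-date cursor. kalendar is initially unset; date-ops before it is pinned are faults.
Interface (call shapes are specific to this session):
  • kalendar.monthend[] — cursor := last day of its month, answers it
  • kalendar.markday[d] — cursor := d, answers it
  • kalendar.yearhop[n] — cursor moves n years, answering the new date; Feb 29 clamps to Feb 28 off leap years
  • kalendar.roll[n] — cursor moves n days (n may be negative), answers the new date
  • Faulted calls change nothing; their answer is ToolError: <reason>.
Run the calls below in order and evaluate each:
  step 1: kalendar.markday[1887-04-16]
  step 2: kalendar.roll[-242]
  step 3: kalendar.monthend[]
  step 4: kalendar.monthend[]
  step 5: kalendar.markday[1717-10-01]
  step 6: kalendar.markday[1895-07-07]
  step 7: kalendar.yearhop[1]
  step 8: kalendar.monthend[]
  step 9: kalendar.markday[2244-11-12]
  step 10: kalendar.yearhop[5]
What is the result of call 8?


Answer: 1896-07-31

Derivation:
>> markday(1887-04-16)
<< 1887-04-16
>> roll(-242)
<< 1886-08-17
>> monthend()
<< 1886-08-31
>> monthend()
<< 1886-08-31
>> markday(1717-10-01)
<< 1717-10-01
>> markday(1895-07-07)
<< 1895-07-07
>> yearhop(1)
<< 1896-07-07
>> monthend()
<< 1896-07-31
>> markday(2244-11-12)
<< 2244-11-12
>> yearhop(5)
<< 2249-11-12


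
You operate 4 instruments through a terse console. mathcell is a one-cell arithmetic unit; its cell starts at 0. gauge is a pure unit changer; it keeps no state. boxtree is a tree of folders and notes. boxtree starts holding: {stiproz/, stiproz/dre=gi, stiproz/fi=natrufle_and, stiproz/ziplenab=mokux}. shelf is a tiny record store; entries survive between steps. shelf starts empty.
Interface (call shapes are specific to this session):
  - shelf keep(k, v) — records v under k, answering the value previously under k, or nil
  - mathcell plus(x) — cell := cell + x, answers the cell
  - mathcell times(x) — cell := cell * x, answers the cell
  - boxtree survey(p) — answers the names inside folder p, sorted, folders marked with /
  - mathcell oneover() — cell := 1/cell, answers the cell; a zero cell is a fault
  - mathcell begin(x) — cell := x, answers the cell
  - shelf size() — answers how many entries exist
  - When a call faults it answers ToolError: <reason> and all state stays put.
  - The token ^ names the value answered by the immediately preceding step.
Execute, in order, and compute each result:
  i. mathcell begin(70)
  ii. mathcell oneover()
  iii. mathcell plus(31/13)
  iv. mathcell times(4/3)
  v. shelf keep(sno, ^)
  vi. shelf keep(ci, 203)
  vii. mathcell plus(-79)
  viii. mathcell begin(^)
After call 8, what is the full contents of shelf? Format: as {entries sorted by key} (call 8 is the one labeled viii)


Answer: {ci=203, sno=4366/1365}

Derivation:
Using mathcell begin(70), yielding 70.
Calling mathcell oneover, and see 1/70.
I invoke mathcell plus(31/13), which returns 2183/910.
Then mathcell times(4/3), → 4366/1365.
I call shelf keep(sno, ^), yielding nil.
Invoking shelf keep(ci, 203), which returns nil.
I invoke mathcell plus(-79), giving -103469/1365.
Next I call mathcell begin(^), which returns -103469/1365.


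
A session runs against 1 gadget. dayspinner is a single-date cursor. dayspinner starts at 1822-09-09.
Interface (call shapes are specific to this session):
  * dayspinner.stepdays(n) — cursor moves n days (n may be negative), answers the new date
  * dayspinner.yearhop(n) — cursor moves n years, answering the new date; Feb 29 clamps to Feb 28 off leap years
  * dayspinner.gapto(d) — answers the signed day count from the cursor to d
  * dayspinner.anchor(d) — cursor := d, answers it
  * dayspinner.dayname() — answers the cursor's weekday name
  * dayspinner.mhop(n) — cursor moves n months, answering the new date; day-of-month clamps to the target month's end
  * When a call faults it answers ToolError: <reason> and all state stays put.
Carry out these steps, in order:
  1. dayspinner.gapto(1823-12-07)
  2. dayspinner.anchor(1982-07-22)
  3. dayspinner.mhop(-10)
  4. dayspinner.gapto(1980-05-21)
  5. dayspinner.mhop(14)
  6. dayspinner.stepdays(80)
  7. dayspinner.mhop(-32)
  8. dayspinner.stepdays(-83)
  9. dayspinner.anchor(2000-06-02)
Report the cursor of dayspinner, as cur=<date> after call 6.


→ dayspinner.gapto(1823-12-07)
← 454
→ dayspinner.anchor(1982-07-22)
← 1982-07-22
→ dayspinner.mhop(-10)
← 1981-09-22
→ dayspinner.gapto(1980-05-21)
← -489
→ dayspinner.mhop(14)
← 1982-11-22
→ dayspinner.stepdays(80)
← 1983-02-10
→ dayspinner.mhop(-32)
← 1980-06-10
→ dayspinner.stepdays(-83)
← 1980-03-19
→ dayspinner.anchor(2000-06-02)
← 2000-06-02

Answer: cur=1983-02-10


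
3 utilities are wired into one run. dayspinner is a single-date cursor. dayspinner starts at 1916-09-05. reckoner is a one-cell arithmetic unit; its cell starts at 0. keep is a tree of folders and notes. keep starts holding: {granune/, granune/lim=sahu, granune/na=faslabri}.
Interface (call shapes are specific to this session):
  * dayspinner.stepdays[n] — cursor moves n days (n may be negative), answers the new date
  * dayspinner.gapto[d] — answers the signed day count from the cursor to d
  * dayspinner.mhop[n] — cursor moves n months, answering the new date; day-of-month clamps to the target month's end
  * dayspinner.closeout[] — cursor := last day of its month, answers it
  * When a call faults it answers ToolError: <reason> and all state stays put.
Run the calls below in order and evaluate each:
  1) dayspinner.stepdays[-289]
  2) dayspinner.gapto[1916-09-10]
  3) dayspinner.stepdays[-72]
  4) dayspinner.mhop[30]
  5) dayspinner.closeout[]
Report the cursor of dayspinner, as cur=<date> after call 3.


I call stepdays with n→-289, → 1915-11-21.
Now I run gapto with d→1916-09-10, yielding 294.
Invoking stepdays with n→-72, and observe 1915-09-10.
I call mhop with n→30, — result: 1918-03-10.
I invoke closeout(), yielding 1918-03-31.

Answer: cur=1915-09-10


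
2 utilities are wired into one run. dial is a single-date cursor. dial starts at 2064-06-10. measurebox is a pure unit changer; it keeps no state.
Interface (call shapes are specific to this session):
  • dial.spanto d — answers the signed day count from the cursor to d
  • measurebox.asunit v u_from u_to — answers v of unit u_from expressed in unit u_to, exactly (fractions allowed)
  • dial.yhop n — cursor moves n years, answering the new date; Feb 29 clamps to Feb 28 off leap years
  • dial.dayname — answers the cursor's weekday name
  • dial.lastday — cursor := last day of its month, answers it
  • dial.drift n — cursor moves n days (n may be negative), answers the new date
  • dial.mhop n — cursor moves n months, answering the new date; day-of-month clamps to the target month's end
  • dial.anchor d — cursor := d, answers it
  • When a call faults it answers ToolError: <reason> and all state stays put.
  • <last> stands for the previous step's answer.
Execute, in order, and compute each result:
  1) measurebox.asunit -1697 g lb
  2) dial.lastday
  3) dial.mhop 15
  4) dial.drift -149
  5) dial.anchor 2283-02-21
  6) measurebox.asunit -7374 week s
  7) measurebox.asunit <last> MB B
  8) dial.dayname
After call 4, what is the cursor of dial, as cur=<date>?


>>> asunit v=-1697 u_from=g u_to=lb
  -169700000/45359237
>>> lastday
  2064-06-30
>>> mhop n=15
  2065-09-30
>>> drift n=-149
  2065-05-04
>>> anchor d=2283-02-21
  2283-02-21
>>> asunit v=-7374 u_from=week u_to=s
  -4459795200
>>> asunit v=<last> u_from=MB u_to=B
  -4459795200000000
>>> dayname
  Wednesday

Answer: cur=2065-05-04


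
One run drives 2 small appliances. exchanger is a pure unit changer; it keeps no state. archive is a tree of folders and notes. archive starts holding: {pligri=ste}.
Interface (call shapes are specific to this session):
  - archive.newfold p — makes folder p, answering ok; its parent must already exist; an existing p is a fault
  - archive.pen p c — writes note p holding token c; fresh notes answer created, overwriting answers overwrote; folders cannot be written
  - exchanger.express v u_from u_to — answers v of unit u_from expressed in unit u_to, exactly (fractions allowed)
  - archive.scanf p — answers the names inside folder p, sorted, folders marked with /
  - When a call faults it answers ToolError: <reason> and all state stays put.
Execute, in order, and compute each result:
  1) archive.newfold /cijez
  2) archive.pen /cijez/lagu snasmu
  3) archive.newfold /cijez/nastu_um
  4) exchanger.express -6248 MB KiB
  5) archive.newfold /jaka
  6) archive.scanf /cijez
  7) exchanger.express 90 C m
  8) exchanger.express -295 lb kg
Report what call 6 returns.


Answer: [lagu, nastu_um/]

Derivation:
Do: archive.newfold[p: /cijez]
See: ok
Do: archive.pen[p: /cijez/lagu; c: snasmu]
See: created
Do: archive.newfold[p: /cijez/nastu_um]
See: ok
Do: exchanger.express[v: -6248; u_from: MB; u_to: KiB]
See: -12203125/2
Do: archive.newfold[p: /jaka]
See: ok
Do: archive.scanf[p: /cijez]
See: [lagu, nastu_um/]
Do: exchanger.express[v: 90; u_from: C; u_to: m]
See: ToolError: incompatible units
Do: exchanger.express[v: -295; u_from: lb; u_to: kg]
See: -2676194983/20000000


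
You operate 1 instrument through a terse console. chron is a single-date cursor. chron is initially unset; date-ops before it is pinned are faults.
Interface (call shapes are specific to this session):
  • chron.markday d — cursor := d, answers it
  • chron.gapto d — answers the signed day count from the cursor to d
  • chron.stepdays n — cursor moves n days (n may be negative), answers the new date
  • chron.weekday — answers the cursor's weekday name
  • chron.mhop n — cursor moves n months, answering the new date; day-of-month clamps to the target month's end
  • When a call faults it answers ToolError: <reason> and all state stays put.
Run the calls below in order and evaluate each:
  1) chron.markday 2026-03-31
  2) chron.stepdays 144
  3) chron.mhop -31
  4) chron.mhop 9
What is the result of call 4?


-> markday(d='2026-03-31')
<- 2026-03-31
-> stepdays(n='144')
<- 2026-08-22
-> mhop(n='-31')
<- 2024-01-22
-> mhop(n='9')
<- 2024-10-22

Answer: 2024-10-22


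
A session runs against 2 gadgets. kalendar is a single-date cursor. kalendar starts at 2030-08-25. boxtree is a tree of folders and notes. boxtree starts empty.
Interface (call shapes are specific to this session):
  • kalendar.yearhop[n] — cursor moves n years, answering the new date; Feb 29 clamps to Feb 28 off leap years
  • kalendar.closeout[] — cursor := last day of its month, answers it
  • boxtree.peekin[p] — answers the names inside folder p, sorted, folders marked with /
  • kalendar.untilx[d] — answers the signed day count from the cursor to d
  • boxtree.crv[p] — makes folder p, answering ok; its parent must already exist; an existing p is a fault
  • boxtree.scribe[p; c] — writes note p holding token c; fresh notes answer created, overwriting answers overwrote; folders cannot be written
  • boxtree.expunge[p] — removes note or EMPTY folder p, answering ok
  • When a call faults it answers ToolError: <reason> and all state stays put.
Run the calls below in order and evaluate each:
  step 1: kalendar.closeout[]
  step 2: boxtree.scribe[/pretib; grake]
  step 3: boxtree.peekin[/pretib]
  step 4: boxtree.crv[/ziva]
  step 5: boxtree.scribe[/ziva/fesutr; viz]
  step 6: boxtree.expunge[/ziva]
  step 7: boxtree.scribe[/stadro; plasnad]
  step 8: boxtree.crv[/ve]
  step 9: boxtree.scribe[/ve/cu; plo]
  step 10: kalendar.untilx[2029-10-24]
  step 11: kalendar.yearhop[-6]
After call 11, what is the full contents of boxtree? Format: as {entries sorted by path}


Answer: {pretib=grake, stadro=plasnad, ve/, ve/cu=plo, ziva/, ziva/fesutr=viz}

Derivation:
>>> closeout
:: 2030-08-31
>>> scribe p→/pretib c→grake
:: created
>>> peekin p→/pretib
:: ToolError: not a directory
>>> crv p→/ziva
:: ok
>>> scribe p→/ziva/fesutr c→viz
:: created
>>> expunge p→/ziva
:: ToolError: not empty
>>> scribe p→/stadro c→plasnad
:: created
>>> crv p→/ve
:: ok
>>> scribe p→/ve/cu c→plo
:: created
>>> untilx d→2029-10-24
:: -311
>>> yearhop n→-6
:: 2024-08-31


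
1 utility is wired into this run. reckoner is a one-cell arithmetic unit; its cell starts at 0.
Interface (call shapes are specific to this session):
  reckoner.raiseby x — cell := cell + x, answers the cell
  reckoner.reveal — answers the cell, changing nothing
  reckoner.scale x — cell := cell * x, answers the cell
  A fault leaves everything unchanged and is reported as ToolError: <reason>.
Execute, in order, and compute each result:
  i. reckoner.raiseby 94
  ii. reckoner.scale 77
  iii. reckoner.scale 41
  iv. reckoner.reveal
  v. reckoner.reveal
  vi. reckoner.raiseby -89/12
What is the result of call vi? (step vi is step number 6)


Answer: 3561007/12

Derivation:
-- 1. raiseby(x=94) == 94
-- 2. scale(x=77) == 7238
-- 3. scale(x=41) == 296758
-- 4. reveal() == 296758
-- 5. reveal() == 296758
-- 6. raiseby(x=-89/12) == 3561007/12


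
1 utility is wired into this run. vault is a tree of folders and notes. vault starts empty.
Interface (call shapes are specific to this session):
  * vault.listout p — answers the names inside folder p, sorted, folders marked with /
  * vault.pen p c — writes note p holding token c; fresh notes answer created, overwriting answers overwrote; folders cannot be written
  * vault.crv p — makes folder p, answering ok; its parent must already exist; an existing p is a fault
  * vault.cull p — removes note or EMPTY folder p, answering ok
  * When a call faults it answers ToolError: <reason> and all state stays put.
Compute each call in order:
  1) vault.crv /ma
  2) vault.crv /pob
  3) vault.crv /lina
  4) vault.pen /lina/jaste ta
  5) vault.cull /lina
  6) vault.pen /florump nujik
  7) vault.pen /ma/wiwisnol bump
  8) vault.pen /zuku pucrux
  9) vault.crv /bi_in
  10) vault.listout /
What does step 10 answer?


Answer: [bi_in/, florump, lina/, ma/, pob/, zuku]

Derivation:
·→ vault.crv(/ma)
·← ok
·→ vault.crv(/pob)
·← ok
·→ vault.crv(/lina)
·← ok
·→ vault.pen(/lina/jaste, ta)
·← created
·→ vault.cull(/lina)
·← ToolError: not empty
·→ vault.pen(/florump, nujik)
·← created
·→ vault.pen(/ma/wiwisnol, bump)
·← created
·→ vault.pen(/zuku, pucrux)
·← created
·→ vault.crv(/bi_in)
·← ok
·→ vault.listout(/)
·← [bi_in/, florump, lina/, ma/, pob/, zuku]


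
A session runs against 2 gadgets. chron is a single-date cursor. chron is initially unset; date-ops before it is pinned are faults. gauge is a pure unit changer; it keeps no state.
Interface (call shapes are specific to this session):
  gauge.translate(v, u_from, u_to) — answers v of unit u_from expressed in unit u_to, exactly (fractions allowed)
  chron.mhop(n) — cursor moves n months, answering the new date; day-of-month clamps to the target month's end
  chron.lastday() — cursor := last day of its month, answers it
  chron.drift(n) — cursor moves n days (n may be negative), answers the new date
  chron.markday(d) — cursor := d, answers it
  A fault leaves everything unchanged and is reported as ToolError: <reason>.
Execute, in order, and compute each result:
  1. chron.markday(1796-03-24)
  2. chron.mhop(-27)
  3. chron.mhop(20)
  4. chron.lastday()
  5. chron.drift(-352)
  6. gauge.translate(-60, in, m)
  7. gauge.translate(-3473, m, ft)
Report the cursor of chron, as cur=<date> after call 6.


>>> chron.markday d→1796-03-24
[out] 1796-03-24
>>> chron.mhop n→-27
[out] 1793-12-24
>>> chron.mhop n→20
[out] 1795-08-24
>>> chron.lastday
[out] 1795-08-31
>>> chron.drift n→-352
[out] 1794-09-13
>>> gauge.translate v→-60 u_from→in u_to→m
[out] -381/250
>>> gauge.translate v→-3473 u_from→m u_to→ft
[out] -4341250/381

Answer: cur=1794-09-13


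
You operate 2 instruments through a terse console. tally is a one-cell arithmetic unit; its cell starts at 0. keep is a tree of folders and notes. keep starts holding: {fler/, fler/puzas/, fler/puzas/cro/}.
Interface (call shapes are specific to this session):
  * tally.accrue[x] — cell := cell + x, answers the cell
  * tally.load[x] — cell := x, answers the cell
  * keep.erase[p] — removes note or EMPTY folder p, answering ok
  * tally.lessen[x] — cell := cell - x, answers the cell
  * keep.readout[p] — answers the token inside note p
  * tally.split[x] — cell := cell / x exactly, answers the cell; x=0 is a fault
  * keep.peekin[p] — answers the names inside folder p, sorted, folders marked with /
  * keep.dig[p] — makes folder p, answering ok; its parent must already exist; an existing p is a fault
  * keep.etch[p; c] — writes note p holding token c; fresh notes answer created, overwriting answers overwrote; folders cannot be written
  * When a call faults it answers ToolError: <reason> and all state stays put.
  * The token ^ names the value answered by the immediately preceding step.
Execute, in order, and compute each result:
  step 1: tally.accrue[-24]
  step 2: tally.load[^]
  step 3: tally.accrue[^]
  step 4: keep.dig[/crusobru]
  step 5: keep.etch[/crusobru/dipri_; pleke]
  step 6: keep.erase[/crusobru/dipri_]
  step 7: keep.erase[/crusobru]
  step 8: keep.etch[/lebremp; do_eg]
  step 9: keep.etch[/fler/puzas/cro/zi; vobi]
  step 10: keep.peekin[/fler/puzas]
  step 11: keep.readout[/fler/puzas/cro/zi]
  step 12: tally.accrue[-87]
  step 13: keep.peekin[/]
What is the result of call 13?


Now I run tally.accrue passing x: -24, which returns -24.
I call tally.load passing x: ^, → -24.
I try tally.accrue passing x: ^, and see -48.
I run keep.dig passing p: /crusobru, and see ok.
Next I call keep.etch passing p: /crusobru/dipri_, c: pleke, which returns created.
Using keep.erase passing p: /crusobru/dipri_: ok.
I call keep.erase passing p: /crusobru, yielding ok.
Using keep.etch passing p: /lebremp, c: do_eg, and get created.
I call keep.etch passing p: /fler/puzas/cro/zi, c: vobi, and see created.
I run keep.peekin passing p: /fler/puzas, and get [cro/].
Then keep.readout passing p: /fler/puzas/cro/zi, and observe vobi.
Invoking tally.accrue passing x: -87, giving -135.
Then keep.peekin passing p: /, → [fler/, lebremp].

Answer: [fler/, lebremp]


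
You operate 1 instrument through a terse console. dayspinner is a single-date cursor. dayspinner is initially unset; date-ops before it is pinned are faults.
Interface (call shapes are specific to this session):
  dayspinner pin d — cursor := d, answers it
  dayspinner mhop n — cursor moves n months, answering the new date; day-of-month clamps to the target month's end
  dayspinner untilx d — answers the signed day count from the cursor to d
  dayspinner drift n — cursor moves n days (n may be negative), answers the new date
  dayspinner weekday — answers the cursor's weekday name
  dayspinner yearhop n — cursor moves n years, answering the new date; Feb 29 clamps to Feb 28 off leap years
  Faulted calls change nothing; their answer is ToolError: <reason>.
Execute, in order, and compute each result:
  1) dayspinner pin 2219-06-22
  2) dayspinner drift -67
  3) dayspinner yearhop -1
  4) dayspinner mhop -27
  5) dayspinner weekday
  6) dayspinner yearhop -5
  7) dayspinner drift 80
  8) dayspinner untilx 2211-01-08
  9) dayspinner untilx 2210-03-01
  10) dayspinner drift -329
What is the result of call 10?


Answer: 2210-05-12

Derivation:
# dayspinner pin(2219-06-22) : 2219-06-22
# dayspinner drift(-67) : 2219-04-16
# dayspinner yearhop(-1) : 2218-04-16
# dayspinner mhop(-27) : 2216-01-16
# dayspinner weekday() : Tuesday
# dayspinner yearhop(-5) : 2211-01-16
# dayspinner drift(80) : 2211-04-06
# dayspinner untilx(2211-01-08) : -88
# dayspinner untilx(2210-03-01) : -401
# dayspinner drift(-329) : 2210-05-12


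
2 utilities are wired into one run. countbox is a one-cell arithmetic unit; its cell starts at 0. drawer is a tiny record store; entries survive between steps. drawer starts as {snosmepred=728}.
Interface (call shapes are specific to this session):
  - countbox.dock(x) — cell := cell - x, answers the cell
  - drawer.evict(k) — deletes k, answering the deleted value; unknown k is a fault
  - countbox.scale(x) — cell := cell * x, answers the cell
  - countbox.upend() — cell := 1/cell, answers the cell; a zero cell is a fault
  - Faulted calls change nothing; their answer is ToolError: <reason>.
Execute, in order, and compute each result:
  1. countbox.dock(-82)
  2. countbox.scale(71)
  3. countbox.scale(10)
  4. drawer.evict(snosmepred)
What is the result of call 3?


# dock(-82) -> 82
# scale(71) -> 5822
# scale(10) -> 58220
# evict(snosmepred) -> 728

Answer: 58220


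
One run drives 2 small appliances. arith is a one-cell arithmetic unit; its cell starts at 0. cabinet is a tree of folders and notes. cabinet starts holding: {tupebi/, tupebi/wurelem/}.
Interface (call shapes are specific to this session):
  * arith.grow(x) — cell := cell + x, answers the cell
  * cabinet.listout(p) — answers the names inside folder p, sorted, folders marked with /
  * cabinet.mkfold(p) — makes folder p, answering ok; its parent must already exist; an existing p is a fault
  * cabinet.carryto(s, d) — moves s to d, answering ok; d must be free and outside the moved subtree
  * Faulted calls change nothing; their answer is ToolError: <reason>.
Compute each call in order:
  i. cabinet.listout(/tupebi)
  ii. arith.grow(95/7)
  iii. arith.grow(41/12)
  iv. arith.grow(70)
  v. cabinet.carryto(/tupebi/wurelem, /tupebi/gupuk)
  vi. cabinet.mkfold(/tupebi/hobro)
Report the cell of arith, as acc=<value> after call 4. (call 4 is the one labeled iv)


// 1. listout(/tupebi) ~> [wurelem/]
// 2. grow(95/7) ~> 95/7
// 3. grow(41/12) ~> 1427/84
// 4. grow(70) ~> 7307/84
// 5. carryto(/tupebi/wurelem, /tupebi/gupuk) ~> ok
// 6. mkfold(/tupebi/hobro) ~> ok

Answer: acc=7307/84


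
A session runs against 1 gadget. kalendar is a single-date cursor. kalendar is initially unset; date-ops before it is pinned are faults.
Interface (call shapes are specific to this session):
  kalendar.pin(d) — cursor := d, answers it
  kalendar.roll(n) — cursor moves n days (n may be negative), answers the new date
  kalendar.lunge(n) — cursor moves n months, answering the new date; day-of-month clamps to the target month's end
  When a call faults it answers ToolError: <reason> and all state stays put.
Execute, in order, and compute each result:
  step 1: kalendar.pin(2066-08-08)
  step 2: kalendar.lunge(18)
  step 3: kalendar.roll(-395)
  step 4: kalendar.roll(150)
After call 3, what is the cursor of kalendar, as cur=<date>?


# kalendar.pin(2066-08-08) ~> 2066-08-08
# kalendar.lunge(18) ~> 2068-02-08
# kalendar.roll(-395) ~> 2067-01-09
# kalendar.roll(150) ~> 2067-06-08

Answer: cur=2067-01-09


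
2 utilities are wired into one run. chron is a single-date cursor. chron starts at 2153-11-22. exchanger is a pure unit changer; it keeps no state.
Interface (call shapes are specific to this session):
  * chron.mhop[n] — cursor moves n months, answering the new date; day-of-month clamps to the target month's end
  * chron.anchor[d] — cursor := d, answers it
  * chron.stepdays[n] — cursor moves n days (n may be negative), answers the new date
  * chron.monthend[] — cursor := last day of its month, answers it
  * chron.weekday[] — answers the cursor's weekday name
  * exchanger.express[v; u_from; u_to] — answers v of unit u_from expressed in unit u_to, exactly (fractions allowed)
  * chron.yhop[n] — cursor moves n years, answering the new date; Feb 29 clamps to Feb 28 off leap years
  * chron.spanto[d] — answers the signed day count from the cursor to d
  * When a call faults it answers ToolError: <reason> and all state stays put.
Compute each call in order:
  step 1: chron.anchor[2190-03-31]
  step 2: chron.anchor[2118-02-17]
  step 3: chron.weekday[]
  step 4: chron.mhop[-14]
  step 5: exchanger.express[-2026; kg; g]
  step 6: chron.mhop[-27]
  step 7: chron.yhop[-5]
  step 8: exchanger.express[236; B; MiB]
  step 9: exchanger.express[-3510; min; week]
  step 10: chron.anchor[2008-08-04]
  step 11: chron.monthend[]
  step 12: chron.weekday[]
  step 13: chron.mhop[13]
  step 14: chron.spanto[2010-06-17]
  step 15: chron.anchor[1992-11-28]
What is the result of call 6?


Step: chron.anchor[d: 2190-03-31]
Result: 2190-03-31
Step: chron.anchor[d: 2118-02-17]
Result: 2118-02-17
Step: chron.weekday[]
Result: Thursday
Step: chron.mhop[n: -14]
Result: 2116-12-17
Step: exchanger.express[v: -2026; u_from: kg; u_to: g]
Result: -2026000
Step: chron.mhop[n: -27]
Result: 2114-09-17
Step: chron.yhop[n: -5]
Result: 2109-09-17
Step: exchanger.express[v: 236; u_from: B; u_to: MiB]
Result: 59/262144
Step: exchanger.express[v: -3510; u_from: min; u_to: week]
Result: -39/112
Step: chron.anchor[d: 2008-08-04]
Result: 2008-08-04
Step: chron.monthend[]
Result: 2008-08-31
Step: chron.weekday[]
Result: Sunday
Step: chron.mhop[n: 13]
Result: 2009-09-30
Step: chron.spanto[d: 2010-06-17]
Result: 260
Step: chron.anchor[d: 1992-11-28]
Result: 1992-11-28

Answer: 2114-09-17


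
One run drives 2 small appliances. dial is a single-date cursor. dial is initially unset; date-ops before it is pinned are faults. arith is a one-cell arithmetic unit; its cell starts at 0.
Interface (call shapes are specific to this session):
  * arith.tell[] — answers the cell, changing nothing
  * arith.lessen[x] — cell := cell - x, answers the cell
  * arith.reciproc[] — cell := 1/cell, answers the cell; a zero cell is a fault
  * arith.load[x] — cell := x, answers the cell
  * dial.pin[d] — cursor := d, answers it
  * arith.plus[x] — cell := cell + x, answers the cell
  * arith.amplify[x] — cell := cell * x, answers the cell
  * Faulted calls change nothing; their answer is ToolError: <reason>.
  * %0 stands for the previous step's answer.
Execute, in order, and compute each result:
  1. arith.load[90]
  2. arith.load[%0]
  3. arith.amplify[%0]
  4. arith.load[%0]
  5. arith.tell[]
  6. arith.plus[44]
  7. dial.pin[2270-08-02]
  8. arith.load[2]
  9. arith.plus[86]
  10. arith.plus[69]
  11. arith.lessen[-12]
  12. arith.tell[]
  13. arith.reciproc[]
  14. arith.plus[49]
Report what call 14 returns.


Answer: 8282/169

Derivation:
;; arith.load(x='90') ~> 90
;; arith.load(x='%0') ~> 90
;; arith.amplify(x='%0') ~> 8100
;; arith.load(x='%0') ~> 8100
;; arith.tell() ~> 8100
;; arith.plus(x='44') ~> 8144
;; dial.pin(d='2270-08-02') ~> 2270-08-02
;; arith.load(x='2') ~> 2
;; arith.plus(x='86') ~> 88
;; arith.plus(x='69') ~> 157
;; arith.lessen(x='-12') ~> 169
;; arith.tell() ~> 169
;; arith.reciproc() ~> 1/169
;; arith.plus(x='49') ~> 8282/169


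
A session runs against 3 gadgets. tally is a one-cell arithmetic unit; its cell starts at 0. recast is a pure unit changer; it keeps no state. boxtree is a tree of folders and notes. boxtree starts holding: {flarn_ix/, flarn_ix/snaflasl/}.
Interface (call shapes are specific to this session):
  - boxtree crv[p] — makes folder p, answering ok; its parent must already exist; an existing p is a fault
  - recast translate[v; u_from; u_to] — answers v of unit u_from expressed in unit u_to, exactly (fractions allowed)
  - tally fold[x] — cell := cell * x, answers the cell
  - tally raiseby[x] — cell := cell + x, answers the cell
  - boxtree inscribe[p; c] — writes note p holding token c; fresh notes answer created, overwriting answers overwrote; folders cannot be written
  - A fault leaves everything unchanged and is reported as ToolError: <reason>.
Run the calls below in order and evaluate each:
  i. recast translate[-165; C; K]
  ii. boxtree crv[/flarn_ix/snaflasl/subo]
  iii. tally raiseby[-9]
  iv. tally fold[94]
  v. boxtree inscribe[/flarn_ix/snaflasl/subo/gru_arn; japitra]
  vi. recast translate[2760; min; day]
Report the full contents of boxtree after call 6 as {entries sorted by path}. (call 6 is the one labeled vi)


Act: recast translate[-165; C; K]
Obs: 2163/20
Act: boxtree crv[/flarn_ix/snaflasl/subo]
Obs: ok
Act: tally raiseby[-9]
Obs: -9
Act: tally fold[94]
Obs: -846
Act: boxtree inscribe[/flarn_ix/snaflasl/subo/gru_arn; japitra]
Obs: created
Act: recast translate[2760; min; day]
Obs: 23/12

Answer: {flarn_ix/, flarn_ix/snaflasl/, flarn_ix/snaflasl/subo/, flarn_ix/snaflasl/subo/gru_arn=japitra}
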